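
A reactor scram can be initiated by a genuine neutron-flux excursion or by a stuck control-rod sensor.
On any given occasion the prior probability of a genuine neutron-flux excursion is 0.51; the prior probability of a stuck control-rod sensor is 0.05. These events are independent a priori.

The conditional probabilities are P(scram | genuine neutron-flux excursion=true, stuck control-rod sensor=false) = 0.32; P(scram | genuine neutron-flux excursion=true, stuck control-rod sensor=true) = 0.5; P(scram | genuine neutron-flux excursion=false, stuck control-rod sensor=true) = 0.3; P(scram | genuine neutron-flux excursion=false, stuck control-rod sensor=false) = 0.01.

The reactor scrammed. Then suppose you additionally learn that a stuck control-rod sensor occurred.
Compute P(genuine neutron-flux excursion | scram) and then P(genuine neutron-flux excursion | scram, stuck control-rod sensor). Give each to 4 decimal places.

P(genuine neutron-flux excursion | scram) ≈ 0.9332; P(genuine neutron-flux excursion | scram, stuck control-rod sensor) ≈ 0.6343

P(scram) = 0.01*0.49*0.95 + 0.3*0.49*0.05 + 0.32*0.51*0.95 + 0.5*0.51*0.05 = 0.004655 + 0.007350 + 0.155040 + 0.012750 = 0.179795
Restricting to configurations with genuine neutron-flux excursion present: 0.155040 + 0.012750 = 0.167790.
So P(genuine neutron-flux excursion | scram) = 0.167790/0.179795 ≈ 0.9332.

Now also conditioning on stuck control-rod sensor=true:
P(scram | stuck control-rod sensor) = 0.3*0.49 + 0.5*0.51 = 0.147000 + 0.255000 = 0.402000
The genuine neutron-flux excursion-present share is 0.5*0.51 = 0.255000.
So P(genuine neutron-flux excursion | scram, stuck control-rod sensor) = 0.255000/0.402000 ≈ 0.6343.
This is intercausal reasoning (explaining away): once stuck control-rod sensor accounts for the scram, genuine neutron-flux excursion becomes less likely.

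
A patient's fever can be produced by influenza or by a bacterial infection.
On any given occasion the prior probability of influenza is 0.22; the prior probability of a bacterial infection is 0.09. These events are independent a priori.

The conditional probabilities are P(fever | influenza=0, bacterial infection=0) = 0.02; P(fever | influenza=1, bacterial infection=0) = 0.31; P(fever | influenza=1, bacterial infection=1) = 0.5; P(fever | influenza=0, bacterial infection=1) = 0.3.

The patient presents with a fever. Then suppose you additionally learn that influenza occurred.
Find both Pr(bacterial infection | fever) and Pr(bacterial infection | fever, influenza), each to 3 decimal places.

Pr(bacterial infection | fever) ≈ 0.289; Pr(bacterial infection | fever, influenza) ≈ 0.138

P(fever) = 0.02·0.78·0.91 + 0.3·0.78·0.09 + 0.31·0.22·0.91 + 0.5·0.22·0.09 = 0.014196 + 0.021060 + 0.062062 + 0.009900 = 0.107218
Restricting to configurations with bacterial infection present: 0.021060 + 0.009900 = 0.030960.
Hence the posterior is 0.030960/0.107218 ≈ 0.289.

Now condition on the additional information:
Weight on bacterial infection=true, given the evidence: 0.5*0.09 = 0.045000
Normalizer over all consistent configurations: 0.31*0.91 + 0.5*0.09 = 0.327100
P(bacterial infection | fever, influenza) = 0.045000/0.327100 ≈ 0.138
This is intercausal reasoning (explaining away): once influenza accounts for the fever, bacterial infection becomes less likely.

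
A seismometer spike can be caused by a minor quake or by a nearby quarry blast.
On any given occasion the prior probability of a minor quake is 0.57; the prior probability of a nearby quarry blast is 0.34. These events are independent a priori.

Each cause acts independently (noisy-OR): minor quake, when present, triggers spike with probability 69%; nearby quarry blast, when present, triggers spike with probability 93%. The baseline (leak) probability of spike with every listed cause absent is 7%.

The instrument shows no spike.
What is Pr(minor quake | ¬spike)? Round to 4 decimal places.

Under noisy-OR, P(spike | causes) = 1 − (1−0.07)·∏(1−qᵢ) over the active causes.
Weight on minor quake=true, given the evidence: 0.108458 + 0.003911 = 0.112369
Normalizer over all consistent configurations: 0.93×0.43×0.66 + 0.0651×0.43×0.34 + 0.2883×0.57×0.66 + 0.020181×0.57×0.34 = 0.385821
P(minor quake | ¬spike) = 0.112369/0.385821 ≈ 0.2912

Pr(minor quake | ¬spike) ≈ 0.2912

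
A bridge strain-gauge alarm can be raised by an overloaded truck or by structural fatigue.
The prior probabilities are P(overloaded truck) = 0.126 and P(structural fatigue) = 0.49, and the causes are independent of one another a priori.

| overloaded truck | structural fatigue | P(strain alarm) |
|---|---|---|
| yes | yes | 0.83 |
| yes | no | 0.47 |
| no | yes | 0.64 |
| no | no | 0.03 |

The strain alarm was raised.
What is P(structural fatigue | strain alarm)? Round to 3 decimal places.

P(structural fatigue | strain alarm) ≈ 0.882

By total probability over the 4 (overloaded truck, structural fatigue) configurations:
  P(strain alarm) = 0.03·0.874·0.51 + 0.64·0.874·0.49 + 0.47·0.126·0.51 + 0.83·0.126·0.49
        = 0.013372 + 0.274086 + 0.030202 + 0.051244 = 0.368904
Configurations with structural fatigue contribute 0.325330, so
  P(structural fatigue | strain alarm) = 0.325330 / 0.368904 ≈ 0.882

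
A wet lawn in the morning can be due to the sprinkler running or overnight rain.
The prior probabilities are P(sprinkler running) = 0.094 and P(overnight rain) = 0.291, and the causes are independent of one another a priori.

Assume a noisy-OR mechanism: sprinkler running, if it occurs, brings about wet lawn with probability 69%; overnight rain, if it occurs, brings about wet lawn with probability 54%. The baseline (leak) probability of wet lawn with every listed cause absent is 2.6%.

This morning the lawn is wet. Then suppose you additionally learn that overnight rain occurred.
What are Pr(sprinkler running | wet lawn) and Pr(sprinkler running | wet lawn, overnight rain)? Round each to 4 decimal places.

Pr(sprinkler running | wet lawn) ≈ 0.3017; Pr(sprinkler running | wet lawn, overnight rain) ≈ 0.1393

Under noisy-OR, P(wet lawn | causes) = 1 − (1−0.026)·∏(1−qᵢ) over the active causes.
Enumerate the 4 (sprinkler running, overnight rain) configurations and weight by the priors:
  P(wet lawn) = 0.026*0.906*0.709 + 0.55196*0.906*0.291 + 0.69806*0.094*0.709 + 0.861108*0.094*0.291
        = 0.016701 + 0.145522 + 0.046523 + 0.023555 = 0.232301
Configurations with sprinkler running contribute 0.070078, so
  P(sprinkler running | wet lawn) = 0.070078 / 0.232301 ≈ 0.3017

With the extra evidence:
Sum P(wet lawn|·) weighted by the priors over both values of sprinkler running:
  P(wet lawn | overnight rain) = 0.55196×0.906 + 0.861108×0.094
        = 0.500076 + 0.080944 = 0.581020
The terms with sprinkler running present sum to 0.080944, so
  P(sprinkler running | wet lawn, overnight rain) = 0.080944 / 0.581020 ≈ 0.1393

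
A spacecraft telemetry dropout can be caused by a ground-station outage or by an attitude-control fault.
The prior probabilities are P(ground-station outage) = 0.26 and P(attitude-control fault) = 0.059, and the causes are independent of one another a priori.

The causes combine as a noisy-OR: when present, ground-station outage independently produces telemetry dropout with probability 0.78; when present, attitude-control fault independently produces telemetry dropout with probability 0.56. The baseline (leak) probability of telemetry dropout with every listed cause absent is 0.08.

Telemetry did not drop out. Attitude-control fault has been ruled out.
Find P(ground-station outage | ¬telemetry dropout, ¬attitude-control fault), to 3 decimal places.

Under noisy-OR, P(telemetry dropout | causes) = 1 − (1−0.08)·∏(1−qᵢ) over the active causes.
For the numerator, keep only ground-station outage=true terms: 0.2024×0.26 = 0.052624
The normalizing constant is 0.92×0.74 + 0.2024×0.26 = 0.733424
P(ground-station outage | ¬telemetry dropout, ¬attitude-control fault) = 0.052624/0.733424 ≈ 0.072

P(ground-station outage | ¬telemetry dropout, ¬attitude-control fault) ≈ 0.072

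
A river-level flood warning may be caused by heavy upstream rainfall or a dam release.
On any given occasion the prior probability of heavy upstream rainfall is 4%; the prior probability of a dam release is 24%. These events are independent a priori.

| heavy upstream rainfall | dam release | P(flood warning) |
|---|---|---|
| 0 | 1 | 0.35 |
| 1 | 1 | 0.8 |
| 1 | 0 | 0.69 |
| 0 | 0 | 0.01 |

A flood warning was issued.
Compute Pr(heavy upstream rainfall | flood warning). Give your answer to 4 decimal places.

Numerator (weight on configurations with heavy upstream rainfall): 0.020976 + 0.007680 = 0.028656
The normalizing constant is 0.01·0.96·0.76 + 0.35·0.96·0.24 + 0.69·0.04·0.76 + 0.8·0.04·0.24 = 0.116592
P(heavy upstream rainfall | flood warning) = 0.028656/0.116592 ≈ 0.2458

Pr(heavy upstream rainfall | flood warning) ≈ 0.2458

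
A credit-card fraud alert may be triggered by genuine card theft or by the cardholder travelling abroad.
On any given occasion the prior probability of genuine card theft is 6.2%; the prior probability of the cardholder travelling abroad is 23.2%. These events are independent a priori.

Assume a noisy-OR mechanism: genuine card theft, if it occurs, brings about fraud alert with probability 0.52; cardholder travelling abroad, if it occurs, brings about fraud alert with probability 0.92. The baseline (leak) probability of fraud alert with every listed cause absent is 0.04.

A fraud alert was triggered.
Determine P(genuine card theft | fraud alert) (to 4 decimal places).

Under noisy-OR, P(fraud alert | causes) = 1 − (1−0.04)·∏(1−qᵢ) over the active causes.
P(fraud alert) = 0.04·0.938·0.768 + 0.9232·0.938·0.232 + 0.5392·0.062·0.768 + 0.963136·0.062·0.232 = 0.028815 + 0.200903 + 0.025675 + 0.013854 = 0.269247
Of this, 0.039529 comes from 0.025675 + 0.013854 (the genuine card theft=true cases).
Hence the posterior is 0.039529/0.269247 ≈ 0.1468.

P(genuine card theft | fraud alert) ≈ 0.1468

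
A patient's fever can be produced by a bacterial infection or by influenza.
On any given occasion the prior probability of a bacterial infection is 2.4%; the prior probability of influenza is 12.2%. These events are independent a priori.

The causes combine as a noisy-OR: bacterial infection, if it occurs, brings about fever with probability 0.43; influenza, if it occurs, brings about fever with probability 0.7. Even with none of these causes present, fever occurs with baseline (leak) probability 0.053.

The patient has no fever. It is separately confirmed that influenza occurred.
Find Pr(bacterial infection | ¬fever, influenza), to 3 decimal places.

Pr(bacterial infection | ¬fever, influenza) ≈ 0.014

Under noisy-OR, P(fever | causes) = 1 − (1−0.053)·∏(1−qᵢ) over the active causes.
Numerator (weight on configurations with bacterial infection): 0.161937·0.024 = 0.003886
Normalizer over all consistent configurations: 0.2841·0.976 + 0.161937·0.024 = 0.281168
P(bacterial infection | ¬fever, influenza) = 0.003886/0.281168 ≈ 0.014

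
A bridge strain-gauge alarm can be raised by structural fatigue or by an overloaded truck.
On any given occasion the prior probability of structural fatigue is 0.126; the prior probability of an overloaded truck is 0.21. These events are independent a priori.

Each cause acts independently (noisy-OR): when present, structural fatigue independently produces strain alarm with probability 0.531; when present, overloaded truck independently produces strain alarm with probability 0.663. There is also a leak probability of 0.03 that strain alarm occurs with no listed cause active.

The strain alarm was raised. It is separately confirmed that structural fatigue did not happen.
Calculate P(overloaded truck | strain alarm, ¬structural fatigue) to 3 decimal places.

P(overloaded truck | strain alarm, ¬structural fatigue) ≈ 0.856

Under noisy-OR, P(strain alarm | causes) = 1 − (1−0.03)·∏(1−qᵢ) over the active causes.
P(strain alarm | ¬structural fatigue) = 0.03×0.79 + 0.67311×0.21 = 0.023700 + 0.141353 = 0.165053
Of this, 0.141353 comes from 0.67311×0.21 (the overloaded truck=true cases).
Hence the posterior is 0.141353/0.165053 ≈ 0.856.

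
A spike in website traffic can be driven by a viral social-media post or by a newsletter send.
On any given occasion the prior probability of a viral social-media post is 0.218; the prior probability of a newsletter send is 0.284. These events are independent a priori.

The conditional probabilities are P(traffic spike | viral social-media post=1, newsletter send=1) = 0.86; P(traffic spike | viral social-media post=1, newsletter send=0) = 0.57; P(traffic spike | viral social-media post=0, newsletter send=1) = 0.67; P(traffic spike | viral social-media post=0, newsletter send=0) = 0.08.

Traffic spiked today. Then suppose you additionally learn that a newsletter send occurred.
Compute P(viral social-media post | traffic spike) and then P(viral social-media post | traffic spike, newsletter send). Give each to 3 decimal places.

Sum P(traffic spike|·) weighted by the priors over the 4 (viral social-media post, newsletter send) configurations:
  P(traffic spike) = 0.08×0.782×0.716 + 0.67×0.782×0.284 + 0.57×0.218×0.716 + 0.86×0.218×0.284
        = 0.044793 + 0.148799 + 0.088970 + 0.053244 = 0.335806
Keeping only the viral social-media post-present terms gives 0.142214, so
  P(viral social-media post | traffic spike) = 0.142214 / 0.335806 ≈ 0.424

Now condition on the additional information:
For the numerator, keep only viral social-media post=true terms: 0.86×0.218 = 0.187480
Normalizer over all consistent configurations: 0.67×0.782 + 0.86×0.218 = 0.711420
Posterior = 0.187480 / 0.711420 ≈ 0.264

P(viral social-media post | traffic spike) ≈ 0.424; P(viral social-media post | traffic spike, newsletter send) ≈ 0.264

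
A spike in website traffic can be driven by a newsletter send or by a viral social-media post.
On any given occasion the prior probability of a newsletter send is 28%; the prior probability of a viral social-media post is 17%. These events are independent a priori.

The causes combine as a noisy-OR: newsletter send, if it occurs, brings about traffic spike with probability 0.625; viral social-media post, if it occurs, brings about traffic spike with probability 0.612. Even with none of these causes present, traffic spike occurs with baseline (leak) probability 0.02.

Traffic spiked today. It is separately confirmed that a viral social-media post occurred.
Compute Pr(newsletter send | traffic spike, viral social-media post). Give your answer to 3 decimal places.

Pr(newsletter send | traffic spike, viral social-media post) ≈ 0.350

Under noisy-OR, P(traffic spike | causes) = 1 − (1−0.02)·∏(1−qᵢ) over the active causes.
Sum P(traffic spike|·) weighted by the priors over both values of newsletter send:
  P(traffic spike | viral social-media post) = 0.61976×0.72 + 0.85741×0.28
        = 0.446227 + 0.240075 = 0.686302
Configurations with newsletter send contribute 0.240075, so
  P(newsletter send | traffic spike, viral social-media post) = 0.240075 / 0.686302 ≈ 0.350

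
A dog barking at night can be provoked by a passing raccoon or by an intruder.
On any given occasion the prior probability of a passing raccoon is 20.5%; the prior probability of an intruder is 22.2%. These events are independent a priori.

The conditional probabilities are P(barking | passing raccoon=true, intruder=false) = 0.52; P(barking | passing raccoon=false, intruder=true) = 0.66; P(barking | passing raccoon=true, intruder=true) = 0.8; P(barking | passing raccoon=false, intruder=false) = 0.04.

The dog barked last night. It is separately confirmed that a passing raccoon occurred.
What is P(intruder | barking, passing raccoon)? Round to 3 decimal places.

P(barking | passing raccoon) = 0.52*0.778 + 0.8*0.222 = 0.404560 + 0.177600 = 0.582160
The intruder-present share is 0.8*0.222 = 0.177600.
P(intruder | barking, passing raccoon) = 0.177600 / 0.582160 ≈ 0.305

P(intruder | barking, passing raccoon) ≈ 0.305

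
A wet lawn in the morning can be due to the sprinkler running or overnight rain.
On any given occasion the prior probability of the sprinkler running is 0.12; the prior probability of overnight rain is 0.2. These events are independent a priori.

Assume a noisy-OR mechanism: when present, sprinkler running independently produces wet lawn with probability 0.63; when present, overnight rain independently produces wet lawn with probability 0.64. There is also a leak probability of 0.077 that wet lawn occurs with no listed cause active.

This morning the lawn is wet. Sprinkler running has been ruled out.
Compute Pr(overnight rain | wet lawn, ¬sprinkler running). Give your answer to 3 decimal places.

Pr(overnight rain | wet lawn, ¬sprinkler running) ≈ 0.684

Under noisy-OR, P(wet lawn | causes) = 1 − (1−0.077)·∏(1−qᵢ) over the active causes.
Numerator (weight on configurations with overnight rain): 0.66772×0.2 = 0.133544
Normalizer over all consistent configurations: 0.077×0.8 + 0.66772×0.2 = 0.195144
Posterior = 0.133544 / 0.195144 ≈ 0.684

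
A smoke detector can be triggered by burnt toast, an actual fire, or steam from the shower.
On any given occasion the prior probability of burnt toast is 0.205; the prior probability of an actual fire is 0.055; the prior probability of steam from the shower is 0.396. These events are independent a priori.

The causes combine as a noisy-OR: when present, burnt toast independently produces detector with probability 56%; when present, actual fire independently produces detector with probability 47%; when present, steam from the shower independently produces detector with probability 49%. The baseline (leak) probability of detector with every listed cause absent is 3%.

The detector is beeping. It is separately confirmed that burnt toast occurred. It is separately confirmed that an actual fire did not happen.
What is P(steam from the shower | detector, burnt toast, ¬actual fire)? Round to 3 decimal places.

P(steam from the shower | detector, burnt toast, ¬actual fire) ≈ 0.472

Under noisy-OR, P(detector | causes) = 1 − (1−0.03)·∏(1−qᵢ) over the active causes.
Sum P(detector|·) weighted by the priors over both values of steam from the shower:
  P(detector | burnt toast, ¬actual fire) = 0.5732*0.604 + 0.782332*0.396
        = 0.346213 + 0.309803 = 0.656016
The terms with steam from the shower present sum to 0.309803, so
  P(steam from the shower | detector, burnt toast, ¬actual fire) = 0.309803 / 0.656016 ≈ 0.472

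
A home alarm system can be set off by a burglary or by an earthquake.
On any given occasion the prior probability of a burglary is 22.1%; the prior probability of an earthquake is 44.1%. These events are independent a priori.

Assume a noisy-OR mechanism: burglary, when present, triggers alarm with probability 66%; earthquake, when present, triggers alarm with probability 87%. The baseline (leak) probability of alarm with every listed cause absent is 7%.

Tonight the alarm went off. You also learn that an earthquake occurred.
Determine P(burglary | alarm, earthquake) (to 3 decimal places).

Under noisy-OR, P(alarm | causes) = 1 − (1−0.07)·∏(1−qᵢ) over the active causes.
Numerator (weight on configurations with burglary): 0.958894·0.221 = 0.211916
The normalizing constant is 0.8791·0.779 + 0.958894·0.221 = 0.896735
Posterior = 0.211916 / 0.896735 ≈ 0.236

P(burglary | alarm, earthquake) ≈ 0.236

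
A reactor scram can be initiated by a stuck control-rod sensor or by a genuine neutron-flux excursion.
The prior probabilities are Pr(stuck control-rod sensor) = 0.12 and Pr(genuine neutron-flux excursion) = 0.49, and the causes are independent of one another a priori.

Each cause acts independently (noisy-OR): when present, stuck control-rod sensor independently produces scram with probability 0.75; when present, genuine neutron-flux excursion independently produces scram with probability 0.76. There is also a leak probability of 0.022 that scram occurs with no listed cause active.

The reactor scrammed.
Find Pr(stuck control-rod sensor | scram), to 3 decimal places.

Under noisy-OR, P(scram | causes) = 1 − (1−0.022)·∏(1−qᵢ) over the active causes.
P(scram) = 0.022·0.88·0.51 + 0.76528·0.88·0.49 + 0.7555·0.12·0.51 + 0.94132·0.12·0.49 = 0.009874 + 0.329989 + 0.046237 + 0.055350 = 0.441450
Of this, 0.101587 comes from 0.046237 + 0.055350 (the stuck control-rod sensor=true cases).
P(stuck control-rod sensor | scram) = 0.101587 / 0.441450 ≈ 0.230

Pr(stuck control-rod sensor | scram) ≈ 0.230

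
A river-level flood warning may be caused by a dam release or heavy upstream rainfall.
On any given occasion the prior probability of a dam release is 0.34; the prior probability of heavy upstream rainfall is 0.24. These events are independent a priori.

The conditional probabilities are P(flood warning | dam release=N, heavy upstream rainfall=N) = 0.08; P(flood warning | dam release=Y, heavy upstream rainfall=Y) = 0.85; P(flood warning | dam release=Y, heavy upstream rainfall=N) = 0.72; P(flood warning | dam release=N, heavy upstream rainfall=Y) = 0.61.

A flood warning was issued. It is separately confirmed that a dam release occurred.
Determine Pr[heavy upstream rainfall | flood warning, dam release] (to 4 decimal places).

Pr[heavy upstream rainfall | flood warning, dam release] ≈ 0.2716

P(flood warning | dam release) = 0.72×0.76 + 0.85×0.24 = 0.547200 + 0.204000 = 0.751200
The heavy upstream rainfall-present share is 0.85×0.24 = 0.204000.
Hence the posterior is 0.204000/0.751200 ≈ 0.2716.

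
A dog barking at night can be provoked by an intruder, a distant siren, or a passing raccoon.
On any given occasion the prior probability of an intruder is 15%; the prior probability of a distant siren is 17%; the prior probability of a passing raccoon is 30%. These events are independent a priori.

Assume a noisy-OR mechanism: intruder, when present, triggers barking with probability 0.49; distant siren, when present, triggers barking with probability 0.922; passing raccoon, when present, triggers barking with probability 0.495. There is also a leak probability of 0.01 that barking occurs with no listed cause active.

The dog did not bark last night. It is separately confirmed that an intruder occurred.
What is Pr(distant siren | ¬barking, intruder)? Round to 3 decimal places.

Pr(distant siren | ¬barking, intruder) ≈ 0.016

Under noisy-OR, P(barking | causes) = 1 − (1−0.01)·∏(1−qᵢ) over the active causes.
P(¬barking | intruder) = 0.5049·0.83·0.7 + 0.254974·0.83·0.3 + 0.039382·0.17·0.7 + 0.019888·0.17·0.3 = 0.293347 + 0.063489 + 0.004686 + 0.001014 = 0.362536
The distant siren-present share is 0.004686 + 0.001014 = 0.005700.
So P(distant siren | ¬barking, intruder) = 0.005700/0.362536 ≈ 0.016.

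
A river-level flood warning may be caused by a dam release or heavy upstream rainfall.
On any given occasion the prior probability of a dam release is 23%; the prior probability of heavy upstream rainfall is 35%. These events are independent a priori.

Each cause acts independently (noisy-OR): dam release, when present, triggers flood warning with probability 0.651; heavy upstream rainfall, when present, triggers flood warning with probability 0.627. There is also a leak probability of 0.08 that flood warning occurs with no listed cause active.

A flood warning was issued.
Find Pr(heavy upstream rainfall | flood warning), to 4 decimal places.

Under noisy-OR, P(flood warning | causes) = 1 − (1−0.08)·∏(1−qᵢ) over the active causes.
For the numerator, keep only heavy upstream rainfall=true terms: 0.177018 + 0.070859 = 0.247877
Normalizer over all consistent configurations: 0.08×0.77×0.65 + 0.65684×0.77×0.35 + 0.67892×0.23×0.65 + 0.880237×0.23×0.35 = 0.389416
Posterior = 0.247877 / 0.389416 ≈ 0.6365

Pr(heavy upstream rainfall | flood warning) ≈ 0.6365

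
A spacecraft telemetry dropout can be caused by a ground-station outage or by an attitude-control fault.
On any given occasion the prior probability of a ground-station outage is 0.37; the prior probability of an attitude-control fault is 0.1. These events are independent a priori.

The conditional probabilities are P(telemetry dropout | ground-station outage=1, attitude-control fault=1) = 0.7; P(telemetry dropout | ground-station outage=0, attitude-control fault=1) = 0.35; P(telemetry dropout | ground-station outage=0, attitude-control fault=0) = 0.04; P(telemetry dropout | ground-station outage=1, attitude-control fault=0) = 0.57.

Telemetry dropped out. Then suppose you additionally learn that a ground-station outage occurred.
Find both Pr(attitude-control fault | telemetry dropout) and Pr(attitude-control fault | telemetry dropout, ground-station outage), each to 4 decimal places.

Pr(attitude-control fault | telemetry dropout) ≈ 0.1841; Pr(attitude-control fault | telemetry dropout, ground-station outage) ≈ 0.1201

By total probability over the 4 (ground-station outage, attitude-control fault) configurations:
  P(telemetry dropout) = 0.04·0.63·0.9 + 0.35·0.63·0.1 + 0.57·0.37·0.9 + 0.7·0.37·0.1
        = 0.022680 + 0.022050 + 0.189810 + 0.025900 = 0.260440
Configurations with attitude-control fault contribute 0.047950, so
  P(attitude-control fault | telemetry dropout) = 0.047950 / 0.260440 ≈ 0.1841

Now condition on the additional information:
By total probability over both values of attitude-control fault:
  P(telemetry dropout | ground-station outage) = 0.57*0.9 + 0.7*0.1
        = 0.513000 + 0.070000 = 0.583000
Configurations with attitude-control fault contribute 0.070000, so
  P(attitude-control fault | telemetry dropout, ground-station outage) = 0.070000 / 0.583000 ≈ 0.1201
The drop from 0.1841 to 0.1201 is the explaining-away (discounting) effect.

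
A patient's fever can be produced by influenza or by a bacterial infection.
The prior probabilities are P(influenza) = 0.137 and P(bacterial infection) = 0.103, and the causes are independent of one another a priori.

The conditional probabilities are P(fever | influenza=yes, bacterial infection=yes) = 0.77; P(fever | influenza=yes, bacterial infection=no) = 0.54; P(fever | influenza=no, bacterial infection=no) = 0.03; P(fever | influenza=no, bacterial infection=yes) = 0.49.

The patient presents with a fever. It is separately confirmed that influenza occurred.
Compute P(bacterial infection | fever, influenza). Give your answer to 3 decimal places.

P(fever | influenza) = 0.54*0.897 + 0.77*0.103 = 0.484380 + 0.079310 = 0.563690
Restricting to configurations with bacterial infection present: 0.77*0.103 = 0.079310.
P(bacterial infection | fever, influenza) = 0.079310 / 0.563690 ≈ 0.141

P(bacterial infection | fever, influenza) ≈ 0.141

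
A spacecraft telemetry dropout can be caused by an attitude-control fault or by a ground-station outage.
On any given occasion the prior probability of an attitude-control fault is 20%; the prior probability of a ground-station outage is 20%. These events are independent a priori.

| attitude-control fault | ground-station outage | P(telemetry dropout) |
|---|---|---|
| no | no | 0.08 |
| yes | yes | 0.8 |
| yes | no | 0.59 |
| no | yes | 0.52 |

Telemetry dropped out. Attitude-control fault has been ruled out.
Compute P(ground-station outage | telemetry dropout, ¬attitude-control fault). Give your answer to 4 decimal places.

Numerator (weight on configurations with ground-station outage): 0.52*0.2 = 0.104000
The normalizing constant is 0.08*0.8 + 0.52*0.2 = 0.168000
P(ground-station outage | telemetry dropout, ¬attitude-control fault) = 0.104000/0.168000 ≈ 0.6190

P(ground-station outage | telemetry dropout, ¬attitude-control fault) ≈ 0.6190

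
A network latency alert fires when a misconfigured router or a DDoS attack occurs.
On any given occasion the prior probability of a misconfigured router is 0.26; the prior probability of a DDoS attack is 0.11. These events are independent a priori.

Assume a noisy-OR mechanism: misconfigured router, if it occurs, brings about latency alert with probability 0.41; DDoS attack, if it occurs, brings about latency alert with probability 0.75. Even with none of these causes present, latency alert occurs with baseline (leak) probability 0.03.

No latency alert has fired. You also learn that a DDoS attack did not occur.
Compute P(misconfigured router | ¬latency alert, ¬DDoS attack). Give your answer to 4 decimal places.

Under noisy-OR, P(latency alert | causes) = 1 − (1−0.03)·∏(1−qᵢ) over the active causes.
P(¬latency alert | ¬DDoS attack) = 0.97×0.74 + 0.5723×0.26 = 0.717800 + 0.148798 = 0.866598
Restricting to configurations with misconfigured router present: 0.5723×0.26 = 0.148798.
Hence the posterior is 0.148798/0.866598 ≈ 0.1717.

P(misconfigured router | ¬latency alert, ¬DDoS attack) ≈ 0.1717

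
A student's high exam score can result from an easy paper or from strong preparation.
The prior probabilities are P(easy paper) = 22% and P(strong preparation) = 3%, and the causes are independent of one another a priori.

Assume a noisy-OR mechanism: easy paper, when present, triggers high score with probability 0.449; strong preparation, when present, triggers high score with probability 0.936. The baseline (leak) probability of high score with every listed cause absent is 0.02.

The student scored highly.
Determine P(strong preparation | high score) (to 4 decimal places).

Under noisy-OR, P(high score | causes) = 1 − (1−0.02)·∏(1−qᵢ) over the active causes.
P(high score) = 0.02*0.78*0.97 + 0.93728*0.78*0.03 + 0.46002*0.22*0.97 + 0.965441*0.22*0.03 = 0.015132 + 0.021932 + 0.098168 + 0.006372 = 0.141604
The strong preparation-present share is 0.021932 + 0.006372 = 0.028304.
Hence the posterior is 0.028304/0.141604 ≈ 0.1999.

P(strong preparation | high score) ≈ 0.1999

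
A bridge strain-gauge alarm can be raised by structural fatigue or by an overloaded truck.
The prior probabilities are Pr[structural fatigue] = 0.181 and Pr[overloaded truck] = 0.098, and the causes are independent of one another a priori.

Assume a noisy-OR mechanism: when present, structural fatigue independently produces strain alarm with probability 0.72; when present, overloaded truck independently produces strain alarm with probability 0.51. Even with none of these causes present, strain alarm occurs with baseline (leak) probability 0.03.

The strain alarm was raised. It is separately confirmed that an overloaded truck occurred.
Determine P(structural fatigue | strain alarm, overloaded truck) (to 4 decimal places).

P(structural fatigue | strain alarm, overloaded truck) ≈ 0.2675

Under noisy-OR, P(strain alarm | causes) = 1 − (1−0.03)·∏(1−qᵢ) over the active causes.
For the numerator, keep only structural fatigue=true terms: 0.866916·0.181 = 0.156912
The normalizing constant is 0.5247·0.819 + 0.866916·0.181 = 0.586641
P(structural fatigue | strain alarm, overloaded truck) = 0.156912/0.586641 ≈ 0.2675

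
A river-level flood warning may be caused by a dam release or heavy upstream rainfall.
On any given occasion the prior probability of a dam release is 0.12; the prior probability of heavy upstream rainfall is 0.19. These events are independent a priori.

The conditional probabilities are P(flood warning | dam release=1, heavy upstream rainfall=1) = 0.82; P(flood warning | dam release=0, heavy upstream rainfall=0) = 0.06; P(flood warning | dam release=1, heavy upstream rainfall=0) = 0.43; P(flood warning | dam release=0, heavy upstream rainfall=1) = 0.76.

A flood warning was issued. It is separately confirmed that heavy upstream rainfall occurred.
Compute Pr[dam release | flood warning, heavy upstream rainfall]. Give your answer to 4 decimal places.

Pr[dam release | flood warning, heavy upstream rainfall] ≈ 0.1283

For the numerator, keep only dam release=true terms: 0.82*0.12 = 0.098400
Denominator P(flood warning | heavy upstream rainfall): 0.76*0.88 + 0.82*0.12 = 0.767200
Posterior = 0.098400 / 0.767200 ≈ 0.1283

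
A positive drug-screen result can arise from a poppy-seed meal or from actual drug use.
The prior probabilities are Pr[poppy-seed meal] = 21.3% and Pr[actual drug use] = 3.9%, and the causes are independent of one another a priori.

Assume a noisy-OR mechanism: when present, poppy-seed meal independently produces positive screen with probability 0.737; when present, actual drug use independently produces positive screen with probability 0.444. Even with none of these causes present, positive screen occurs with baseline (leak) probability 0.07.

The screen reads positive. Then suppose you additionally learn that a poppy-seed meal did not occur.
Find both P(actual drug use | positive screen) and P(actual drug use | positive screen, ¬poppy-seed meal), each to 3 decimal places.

P(actual drug use | positive screen) ≈ 0.096; P(actual drug use | positive screen, ¬poppy-seed meal) ≈ 0.219

Under noisy-OR, P(positive screen | causes) = 1 − (1−0.07)·∏(1−qᵢ) over the active causes.
Sum P(positive screen|·) weighted by the priors over the 4 (poppy-seed meal, actual drug use) configurations:
  P(positive screen) = 0.07·0.787·0.961 + 0.48292·0.787·0.039 + 0.75541·0.213·0.961 + 0.864008·0.213·0.039
        = 0.052941 + 0.014822 + 0.154627 + 0.007177 = 0.229567
Configurations with actual drug use contribute 0.021999, so
  P(actual drug use | positive screen) = 0.021999 / 0.229567 ≈ 0.096

Now also conditioning on poppy-seed meal≠true:
Numerator (weight on configurations with actual drug use): 0.48292×0.039 = 0.018834
Normalizer over all consistent configurations: 0.07×0.961 + 0.48292×0.039 = 0.086104
P(actual drug use | positive screen, ¬poppy-seed meal) = 0.018834/0.086104 ≈ 0.219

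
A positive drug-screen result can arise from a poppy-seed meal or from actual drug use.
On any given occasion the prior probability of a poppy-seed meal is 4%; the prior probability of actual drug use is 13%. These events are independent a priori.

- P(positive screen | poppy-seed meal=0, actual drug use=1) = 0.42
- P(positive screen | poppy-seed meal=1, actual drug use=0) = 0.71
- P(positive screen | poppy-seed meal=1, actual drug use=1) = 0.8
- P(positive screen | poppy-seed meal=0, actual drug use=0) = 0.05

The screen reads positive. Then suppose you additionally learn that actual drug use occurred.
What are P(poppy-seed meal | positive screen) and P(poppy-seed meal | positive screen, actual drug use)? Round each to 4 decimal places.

P(positive screen) = 0.05×0.96×0.87 + 0.42×0.96×0.13 + 0.71×0.04×0.87 + 0.8×0.04×0.13 = 0.041760 + 0.052416 + 0.024708 + 0.004160 = 0.123044
Restricting to configurations with poppy-seed meal present: 0.024708 + 0.004160 = 0.028868.
P(poppy-seed meal | positive screen) = 0.028868 / 0.123044 ≈ 0.2346

Now condition on the additional information:
Weight on poppy-seed meal=true, given the evidence: 0.8×0.04 = 0.032000
Normalizer over all consistent configurations: 0.42×0.96 + 0.8×0.04 = 0.435200
P(poppy-seed meal | positive screen, actual drug use) = 0.032000/0.435200 ≈ 0.0735

P(poppy-seed meal | positive screen) ≈ 0.2346; P(poppy-seed meal | positive screen, actual drug use) ≈ 0.0735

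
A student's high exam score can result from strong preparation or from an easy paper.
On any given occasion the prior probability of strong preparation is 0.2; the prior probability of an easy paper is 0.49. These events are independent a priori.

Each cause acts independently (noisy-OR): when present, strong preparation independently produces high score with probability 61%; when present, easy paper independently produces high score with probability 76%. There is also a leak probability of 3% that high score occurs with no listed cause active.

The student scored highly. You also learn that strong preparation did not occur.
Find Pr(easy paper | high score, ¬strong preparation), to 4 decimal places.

Under noisy-OR, P(high score | causes) = 1 − (1−0.03)·∏(1−qᵢ) over the active causes.
By total probability over both values of easy paper:
  P(high score | ¬strong preparation) = 0.03·0.51 + 0.7672·0.49
        = 0.015300 + 0.375928 = 0.391228
Keeping only the easy paper-present terms gives 0.375928, so
  P(easy paper | high score, ¬strong preparation) = 0.375928 / 0.391228 ≈ 0.9609

Pr(easy paper | high score, ¬strong preparation) ≈ 0.9609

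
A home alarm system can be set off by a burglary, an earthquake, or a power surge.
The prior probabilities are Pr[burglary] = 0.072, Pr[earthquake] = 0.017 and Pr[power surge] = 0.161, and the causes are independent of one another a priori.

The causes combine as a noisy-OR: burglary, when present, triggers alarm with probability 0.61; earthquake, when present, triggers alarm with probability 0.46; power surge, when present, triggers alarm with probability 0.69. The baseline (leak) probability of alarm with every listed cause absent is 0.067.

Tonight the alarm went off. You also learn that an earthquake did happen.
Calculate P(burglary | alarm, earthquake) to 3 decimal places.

P(burglary | alarm, earthquake) ≈ 0.104

Under noisy-OR, P(alarm | causes) = 1 − (1−0.067)·∏(1−qᵢ) over the active causes.
Enumerate the 4 (burglary, power surge) configurations and weight by the priors:
  P(alarm | earthquake) = 0.49618·0.928·0.839 + 0.843816·0.928·0.161 + 0.80351·0.072·0.839 + 0.939088·0.072·0.161
        = 0.386322 + 0.126073 + 0.048538 + 0.010886 = 0.571819
Configurations with burglary contribute 0.059424, so
  P(burglary | alarm, earthquake) = 0.059424 / 0.571819 ≈ 0.104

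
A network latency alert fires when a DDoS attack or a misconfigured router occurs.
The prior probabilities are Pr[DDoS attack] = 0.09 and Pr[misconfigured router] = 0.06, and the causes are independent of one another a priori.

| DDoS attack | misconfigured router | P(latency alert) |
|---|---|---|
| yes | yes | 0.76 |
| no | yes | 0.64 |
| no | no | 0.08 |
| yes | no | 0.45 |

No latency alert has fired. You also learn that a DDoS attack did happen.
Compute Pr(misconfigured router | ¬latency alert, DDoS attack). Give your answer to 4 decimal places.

Pr(misconfigured router | ¬latency alert, DDoS attack) ≈ 0.0271

Weight on misconfigured router=true, given the evidence: 0.24·0.06 = 0.014400
Denominator P(¬latency alert | DDoS attack): 0.55·0.94 + 0.24·0.06 = 0.531400
P(misconfigured router | ¬latency alert, DDoS attack) = 0.014400/0.531400 ≈ 0.0271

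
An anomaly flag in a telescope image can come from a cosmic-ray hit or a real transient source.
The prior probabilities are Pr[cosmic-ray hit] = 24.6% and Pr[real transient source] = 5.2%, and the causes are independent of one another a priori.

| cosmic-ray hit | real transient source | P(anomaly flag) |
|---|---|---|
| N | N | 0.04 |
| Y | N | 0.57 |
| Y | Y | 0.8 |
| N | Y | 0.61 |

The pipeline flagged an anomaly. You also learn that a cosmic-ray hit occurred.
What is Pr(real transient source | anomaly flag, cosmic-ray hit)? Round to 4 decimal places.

Pr(real transient source | anomaly flag, cosmic-ray hit) ≈ 0.0715

By total probability over both values of real transient source:
  P(anomaly flag | cosmic-ray hit) = 0.57*0.948 + 0.8*0.052
        = 0.540360 + 0.041600 = 0.581960
Keeping only the real transient source-present terms gives 0.041600, so
  P(real transient source | anomaly flag, cosmic-ray hit) = 0.041600 / 0.581960 ≈ 0.0715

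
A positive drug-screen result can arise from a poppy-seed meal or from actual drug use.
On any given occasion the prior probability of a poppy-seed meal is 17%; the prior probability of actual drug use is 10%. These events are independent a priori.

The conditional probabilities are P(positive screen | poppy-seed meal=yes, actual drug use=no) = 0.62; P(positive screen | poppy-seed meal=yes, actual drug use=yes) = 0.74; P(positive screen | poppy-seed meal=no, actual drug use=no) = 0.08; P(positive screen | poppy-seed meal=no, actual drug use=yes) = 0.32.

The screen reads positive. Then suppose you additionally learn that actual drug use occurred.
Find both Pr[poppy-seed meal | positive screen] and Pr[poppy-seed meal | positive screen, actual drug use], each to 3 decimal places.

By total probability over the 4 (poppy-seed meal, actual drug use) configurations:
  P(positive screen) = 0.08·0.83·0.9 + 0.32·0.83·0.1 + 0.62·0.17·0.9 + 0.74·0.17·0.1
        = 0.059760 + 0.026560 + 0.094860 + 0.012580 = 0.193760
Configurations with poppy-seed meal contribute 0.107440, so
  P(poppy-seed meal | positive screen) = 0.107440 / 0.193760 ≈ 0.555

Now condition on the additional information:
P(positive screen | actual drug use) = 0.32×0.83 + 0.74×0.17 = 0.265600 + 0.125800 = 0.391400
Of this, 0.125800 comes from 0.74×0.17 (the poppy-seed meal=true cases).
P(poppy-seed meal | positive screen, actual drug use) = 0.125800 / 0.391400 ≈ 0.321
The drop from 0.555 to 0.321 is the explaining-away (discounting) effect.

Pr[poppy-seed meal | positive screen] ≈ 0.555; Pr[poppy-seed meal | positive screen, actual drug use] ≈ 0.321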